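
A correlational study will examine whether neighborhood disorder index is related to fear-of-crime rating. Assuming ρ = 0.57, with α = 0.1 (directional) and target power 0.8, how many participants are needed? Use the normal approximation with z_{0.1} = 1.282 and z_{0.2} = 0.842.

Fisher's z: C = ½·ln((1+r)/(1−r)) = ½·ln(3.6512) = 0.6475.
n = ((z_{α} + z_β)/C)² + 3.
(1.282 + 0.842) / 0.6475 = 2.124 / 0.6475 = 3.280.
n = 3.280² + 3 = 10.76 + 3 = 13.8.
Round up.

n = 14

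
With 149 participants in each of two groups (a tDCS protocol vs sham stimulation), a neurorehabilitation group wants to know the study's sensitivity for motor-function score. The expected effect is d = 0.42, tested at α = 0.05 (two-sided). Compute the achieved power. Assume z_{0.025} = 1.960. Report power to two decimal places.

For two equal groups, power = Φ(d·√(n/2) − z_{α/2}).
d·√(n/2) = 0.42 × √(149/2) = 0.42 × 8.631 = 3.625.
z_β = 3.625 − 1.960 = 1.665.
Power = Φ(1.665) = 0.952.

power ≈ 0.95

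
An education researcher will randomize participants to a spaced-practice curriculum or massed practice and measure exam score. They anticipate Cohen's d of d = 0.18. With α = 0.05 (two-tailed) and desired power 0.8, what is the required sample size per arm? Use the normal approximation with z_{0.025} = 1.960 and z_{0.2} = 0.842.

n = 485 per group

For two independent groups with equal n: n = 2·((z_{α/2} + z_β) / d)².
z_{α/2} + z_β = 1.960 + 0.842 = 2.802.
n = 2 × (2.802 / 0.18)² = 2 × 15.567² = 2 × 242.32 = 484.6.
Round up to the next whole participant.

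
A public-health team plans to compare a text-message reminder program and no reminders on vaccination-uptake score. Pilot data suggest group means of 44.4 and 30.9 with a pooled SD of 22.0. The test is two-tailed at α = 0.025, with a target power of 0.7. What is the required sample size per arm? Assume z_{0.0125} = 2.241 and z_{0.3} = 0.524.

Cohen's d = |M₁ − M₂| / SD_pooled = |44.4 − 30.9| / 22.0 = 13.5 / 22.0 = 0.614.
For two independent groups with equal n: n = 2·((z_{α/2} + z_β) / d)².
z_{α/2} + z_β = 2.241 + 0.524 = 2.765.
n = 2 × (2.765 / 0.614)² = 2 × 4.503² = 2 × 20.28 = 40.6.
Round up to the next whole participant.

n = 41 per group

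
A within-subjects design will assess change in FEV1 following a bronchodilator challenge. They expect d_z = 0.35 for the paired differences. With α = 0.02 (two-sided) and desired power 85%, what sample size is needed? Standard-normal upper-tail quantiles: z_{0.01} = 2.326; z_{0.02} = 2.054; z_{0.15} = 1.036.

n = 93 pairs

For a paired (one-sample on differences) test: n = ((z_{α/2} + z_β) / d)².
z_{α/2} + z_β = 2.326 + 1.036 = 3.362.
n = (3.362 / 0.35)² = 9.606² = 92.27.
Round up.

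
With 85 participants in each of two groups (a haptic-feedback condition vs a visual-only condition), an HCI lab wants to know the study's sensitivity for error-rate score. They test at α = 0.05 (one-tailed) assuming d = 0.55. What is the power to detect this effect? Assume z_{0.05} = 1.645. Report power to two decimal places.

For two equal groups, power = Φ(d·√(n/2) − z_{α}).
d·√(n/2) = 0.55 × √(85/2) = 0.55 × 6.519 = 3.586.
z_β = 3.586 − 1.645 = 1.941.
Power = Φ(1.941) = 0.974.

power ≈ 0.97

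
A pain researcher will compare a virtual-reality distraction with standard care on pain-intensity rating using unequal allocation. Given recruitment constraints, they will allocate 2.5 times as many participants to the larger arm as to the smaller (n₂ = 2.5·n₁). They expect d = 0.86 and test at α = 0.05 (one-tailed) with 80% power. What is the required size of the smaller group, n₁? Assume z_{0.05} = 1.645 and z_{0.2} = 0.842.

n₁ = 12

With allocation ratio k = n₂/n₁ = 2.5, Var(x̄₁−x̄₂) = σ²(1/n₁ + 1/(k·n₁)) = σ²·(k+1)/(k·n₁).
So n₁ = (1 + 1/k)·((z_{α} + z_β)/d)² = 1.400 × (2.487/0.86)².
n₁ = 1.400 × 8.36 = 11.7.
Round up: n₁ = 12, giving n₂ = 2.5 × 12 = 30.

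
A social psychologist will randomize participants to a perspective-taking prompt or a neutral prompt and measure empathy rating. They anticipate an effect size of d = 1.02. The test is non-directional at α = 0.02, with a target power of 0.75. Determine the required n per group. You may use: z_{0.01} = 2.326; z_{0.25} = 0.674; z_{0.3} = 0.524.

n = 18 per group

For two independent groups with equal n: n = 2·((z_{α/2} + z_β) / d)².
z_{α/2} + z_β = 2.326 + 0.674 = 3.000.
n = 2 × (3.000 / 1.02)² = 2 × 2.941² = 2 × 8.65 = 17.3.
Round up to the next whole participant.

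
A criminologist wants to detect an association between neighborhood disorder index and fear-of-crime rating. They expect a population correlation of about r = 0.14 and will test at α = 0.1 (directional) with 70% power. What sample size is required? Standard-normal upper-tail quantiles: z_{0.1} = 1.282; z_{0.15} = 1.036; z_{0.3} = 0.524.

Fisher's z: C = ½·ln((1+r)/(1−r)) = ½·ln(1.3256) = 0.1409.
n = ((z_{α} + z_β)/C)² + 3.
(1.282 + 0.524) / 0.1409 = 1.806 / 0.1409 = 12.818.
n = 12.818² + 3 = 164.29 + 3 = 167.3.
Round up.

n = 168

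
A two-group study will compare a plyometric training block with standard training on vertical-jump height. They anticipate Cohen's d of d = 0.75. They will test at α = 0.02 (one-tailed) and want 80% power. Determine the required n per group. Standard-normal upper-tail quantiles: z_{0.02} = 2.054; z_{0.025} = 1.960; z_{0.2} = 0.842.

For two independent groups with equal n: n = 2·((z_{α} + z_β) / d)².
z_{α} + z_β = 2.054 + 0.842 = 2.896.
n = 2 × (2.896 / 0.75)² = 2 × 3.861² = 2 × 14.91 = 29.8.
Round up to the next whole participant.

n = 30 per group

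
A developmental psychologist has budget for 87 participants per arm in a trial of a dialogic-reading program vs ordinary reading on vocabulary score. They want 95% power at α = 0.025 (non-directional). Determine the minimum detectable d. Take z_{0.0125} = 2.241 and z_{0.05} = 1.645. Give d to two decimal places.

d_min ≈ 0.59

For two independent groups of n = 87 each: d_min = (z_{α/2} + z_β)·√(2/n).
z-sum = 2.241 + 1.645 = 3.886.
d_min = 3.886 × √(2/87) = 3.886 × 0.1516 = 0.589.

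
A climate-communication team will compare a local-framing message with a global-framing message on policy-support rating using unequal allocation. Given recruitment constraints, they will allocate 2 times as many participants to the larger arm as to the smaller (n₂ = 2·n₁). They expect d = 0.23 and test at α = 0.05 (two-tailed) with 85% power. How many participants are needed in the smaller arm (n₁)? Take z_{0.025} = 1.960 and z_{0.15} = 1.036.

n₁ = 255

With allocation ratio k = n₂/n₁ = 2, Var(x̄₁−x̄₂) = σ²(1/n₁ + 1/(k·n₁)) = σ²·(k+1)/(k·n₁).
So n₁ = (1 + 1/k)·((z_{α/2} + z_β)/d)² = 1.500 × (2.996/0.23)².
n₁ = 1.500 × 169.68 = 254.5.
Round up: n₁ = 255, giving n₂ = 2 × 255 = 510.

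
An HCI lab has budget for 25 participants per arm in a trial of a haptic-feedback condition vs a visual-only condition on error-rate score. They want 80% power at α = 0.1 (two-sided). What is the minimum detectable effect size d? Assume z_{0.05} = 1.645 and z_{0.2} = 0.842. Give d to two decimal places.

For two independent groups of n = 25 each: d_min = (z_{α/2} + z_β)·√(2/n).
z-sum = 1.645 + 0.842 = 2.487.
d_min = 2.487 × √(2/25) = 2.487 × 0.2828 = 0.703.

d_min ≈ 0.70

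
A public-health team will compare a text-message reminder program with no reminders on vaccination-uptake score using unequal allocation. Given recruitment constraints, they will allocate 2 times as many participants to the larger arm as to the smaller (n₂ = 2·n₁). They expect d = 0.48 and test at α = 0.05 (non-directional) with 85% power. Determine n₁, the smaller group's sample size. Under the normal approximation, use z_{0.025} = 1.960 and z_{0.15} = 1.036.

n₁ = 59

With allocation ratio k = n₂/n₁ = 2, Var(x̄₁−x̄₂) = σ²(1/n₁ + 1/(k·n₁)) = σ²·(k+1)/(k·n₁).
So n₁ = (1 + 1/k)·((z_{α/2} + z_β)/d)² = 1.500 × (2.996/0.48)².
n₁ = 1.500 × 38.96 = 58.4.
Round up: n₁ = 59, giving n₂ = 2 × 59 = 118.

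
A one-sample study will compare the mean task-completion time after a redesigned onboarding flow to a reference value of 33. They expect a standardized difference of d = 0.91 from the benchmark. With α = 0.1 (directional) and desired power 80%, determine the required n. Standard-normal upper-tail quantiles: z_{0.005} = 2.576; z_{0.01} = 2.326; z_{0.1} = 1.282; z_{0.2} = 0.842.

n = 6

For a one-sample test: n = ((z_{α} + z_β) / d)².
z_{α} + z_β = 1.282 + 0.842 = 2.124.
n = (2.124 / 0.91)² = 2.334² = 5.45.
Round up.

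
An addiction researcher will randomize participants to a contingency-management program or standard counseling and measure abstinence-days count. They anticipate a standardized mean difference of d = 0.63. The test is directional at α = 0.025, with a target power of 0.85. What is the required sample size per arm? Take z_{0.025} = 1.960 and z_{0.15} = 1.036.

For two independent groups with equal n: n = 2·((z_{α} + z_β) / d)².
z_{α} + z_β = 1.960 + 1.036 = 2.996.
n = 2 × (2.996 / 0.63)² = 2 × 4.756² = 2 × 22.62 = 45.2.
Round up to the next whole participant.

n = 46 per group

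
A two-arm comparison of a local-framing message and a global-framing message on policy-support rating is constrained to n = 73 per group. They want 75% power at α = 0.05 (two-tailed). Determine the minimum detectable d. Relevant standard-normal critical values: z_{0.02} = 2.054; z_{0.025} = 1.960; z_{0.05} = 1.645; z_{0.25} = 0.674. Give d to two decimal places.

For two independent groups of n = 73 each: d_min = (z_{α/2} + z_β)·√(2/n).
z-sum = 1.960 + 0.674 = 2.634.
d_min = 2.634 × √(2/73) = 2.634 × 0.1655 = 0.436.

d_min ≈ 0.44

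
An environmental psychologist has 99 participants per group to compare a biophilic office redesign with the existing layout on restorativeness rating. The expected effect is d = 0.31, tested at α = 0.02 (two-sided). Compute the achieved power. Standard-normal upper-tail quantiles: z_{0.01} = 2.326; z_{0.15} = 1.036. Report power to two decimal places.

power ≈ 0.44

For two equal groups, power = Φ(d·√(n/2) − z_{α/2}).
d·√(n/2) = 0.31 × √(99/2) = 0.31 × 7.036 = 2.181.
z_β = 2.181 − 2.326 = -0.145.
Power = Φ(-0.145) = 0.442.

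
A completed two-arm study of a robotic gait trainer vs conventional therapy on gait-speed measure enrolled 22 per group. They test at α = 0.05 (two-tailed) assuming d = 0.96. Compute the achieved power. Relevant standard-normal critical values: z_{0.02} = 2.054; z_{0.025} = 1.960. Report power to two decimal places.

power ≈ 0.89

For two equal groups, power = Φ(d·√(n/2) − z_{α/2}).
d·√(n/2) = 0.96 × √(22/2) = 0.96 × 3.317 = 3.184.
z_β = 3.184 − 1.960 = 1.224.
Power = Φ(1.224) = 0.890.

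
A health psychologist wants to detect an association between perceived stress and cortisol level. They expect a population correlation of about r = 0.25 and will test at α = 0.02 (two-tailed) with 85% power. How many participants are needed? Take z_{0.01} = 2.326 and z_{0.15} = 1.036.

Fisher's z: C = ½·ln((1+r)/(1−r)) = ½·ln(1.6667) = 0.2554.
n = ((z_{α/2} + z_β)/C)² + 3.
(2.326 + 1.036) / 0.2554 = 3.362 / 0.2554 = 13.164.
n = 13.164² + 3 = 173.28 + 3 = 176.3.
Round up.

n = 177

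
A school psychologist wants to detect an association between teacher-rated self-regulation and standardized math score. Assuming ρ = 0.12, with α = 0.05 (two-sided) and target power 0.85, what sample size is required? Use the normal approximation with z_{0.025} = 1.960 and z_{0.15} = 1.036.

n = 621

Fisher's z: C = ½·ln((1+r)/(1−r)) = ½·ln(1.2727) = 0.1206.
n = ((z_{α/2} + z_β)/C)² + 3.
(1.960 + 1.036) / 0.1206 = 2.996 / 0.1206 = 24.842.
n = 24.842² + 3 = 617.15 + 3 = 620.1.
Round up.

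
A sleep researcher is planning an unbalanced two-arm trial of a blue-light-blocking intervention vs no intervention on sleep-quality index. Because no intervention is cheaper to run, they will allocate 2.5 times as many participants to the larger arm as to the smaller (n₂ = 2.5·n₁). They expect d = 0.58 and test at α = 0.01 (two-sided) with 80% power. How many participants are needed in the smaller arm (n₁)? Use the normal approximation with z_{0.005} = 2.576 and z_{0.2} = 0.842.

n₁ = 49

With allocation ratio k = n₂/n₁ = 2.5, Var(x̄₁−x̄₂) = σ²(1/n₁ + 1/(k·n₁)) = σ²·(k+1)/(k·n₁).
So n₁ = (1 + 1/k)·((z_{α/2} + z_β)/d)² = 1.400 × (3.418/0.58)².
n₁ = 1.400 × 34.73 = 48.6.
Round up: n₁ = 49, giving n₂ = ⌈2.5 × 49⌉ = ⌈122.5⌉ = 123.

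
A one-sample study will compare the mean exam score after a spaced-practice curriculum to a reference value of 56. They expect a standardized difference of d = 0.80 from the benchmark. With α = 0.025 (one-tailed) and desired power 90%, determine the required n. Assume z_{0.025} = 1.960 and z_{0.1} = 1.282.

n = 17

For a one-sample test: n = ((z_{α} + z_β) / d)².
z_{α} + z_β = 1.960 + 1.282 = 3.242.
n = (3.242 / 0.80)² = 4.052² = 16.42.
Round up.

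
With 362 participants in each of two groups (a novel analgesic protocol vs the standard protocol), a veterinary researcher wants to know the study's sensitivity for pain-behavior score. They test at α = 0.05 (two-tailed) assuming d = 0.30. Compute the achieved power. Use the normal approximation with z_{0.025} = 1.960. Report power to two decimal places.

For two equal groups, power = Φ(d·√(n/2) − z_{α/2}).
d·√(n/2) = 0.30 × √(362/2) = 0.30 × 13.454 = 4.036.
z_β = 4.036 − 1.960 = 2.076.
Power = Φ(2.076) = 0.981.

power ≈ 0.98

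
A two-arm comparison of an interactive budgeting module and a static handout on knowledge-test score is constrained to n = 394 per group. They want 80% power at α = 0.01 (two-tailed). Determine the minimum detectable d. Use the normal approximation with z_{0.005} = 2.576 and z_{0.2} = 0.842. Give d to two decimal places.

For two independent groups of n = 394 each: d_min = (z_{α/2} + z_β)·√(2/n).
z-sum = 2.576 + 0.842 = 3.418.
d_min = 3.418 × √(2/394) = 3.418 × 0.0712 = 0.244.

d_min ≈ 0.24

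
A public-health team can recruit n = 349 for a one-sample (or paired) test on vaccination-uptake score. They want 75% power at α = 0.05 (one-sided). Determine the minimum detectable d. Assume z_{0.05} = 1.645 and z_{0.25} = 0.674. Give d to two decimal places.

For a single sample (or paired design) of n = 349: d_min = (z_{α} + z_β)/√n.
z-sum = 1.645 + 0.674 = 2.319.
d_min = 2.319 / √349 = 2.319 / 18.682 = 0.124.

d_min ≈ 0.12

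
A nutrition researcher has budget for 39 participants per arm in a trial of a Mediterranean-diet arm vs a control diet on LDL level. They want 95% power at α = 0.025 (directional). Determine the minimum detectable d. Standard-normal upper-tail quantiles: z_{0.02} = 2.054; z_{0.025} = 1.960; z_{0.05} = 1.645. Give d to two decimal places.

For two independent groups of n = 39 each: d_min = (z_{α} + z_β)·√(2/n).
z-sum = 1.960 + 1.645 = 3.605.
d_min = 3.605 × √(2/39) = 3.605 × 0.2265 = 0.816.

d_min ≈ 0.82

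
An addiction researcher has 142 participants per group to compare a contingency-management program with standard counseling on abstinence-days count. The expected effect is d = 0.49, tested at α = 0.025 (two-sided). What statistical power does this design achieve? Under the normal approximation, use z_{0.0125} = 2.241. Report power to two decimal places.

power ≈ 0.97

For two equal groups, power = Φ(d·√(n/2) − z_{α/2}).
d·√(n/2) = 0.49 × √(142/2) = 0.49 × 8.426 = 4.129.
z_β = 4.129 − 2.241 = 1.888.
Power = Φ(1.888) = 0.970.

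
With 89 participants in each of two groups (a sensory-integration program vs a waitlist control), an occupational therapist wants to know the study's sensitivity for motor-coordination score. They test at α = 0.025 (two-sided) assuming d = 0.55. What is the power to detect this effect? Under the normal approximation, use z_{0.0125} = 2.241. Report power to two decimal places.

power ≈ 0.92

For two equal groups, power = Φ(d·√(n/2) − z_{α/2}).
d·√(n/2) = 0.55 × √(89/2) = 0.55 × 6.671 = 3.669.
z_β = 3.669 − 2.241 = 1.428.
Power = Φ(1.428) = 0.923.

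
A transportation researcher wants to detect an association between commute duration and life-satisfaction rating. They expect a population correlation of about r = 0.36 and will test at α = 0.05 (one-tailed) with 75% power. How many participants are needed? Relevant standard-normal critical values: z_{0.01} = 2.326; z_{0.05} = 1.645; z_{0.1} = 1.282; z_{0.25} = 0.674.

n = 41

Fisher's z: C = ½·ln((1+r)/(1−r)) = ½·ln(2.1250) = 0.3769.
n = ((z_{α} + z_β)/C)² + 3.
(1.645 + 0.674) / 0.3769 = 2.319 / 0.3769 = 6.153.
n = 6.153² + 3 = 37.86 + 3 = 40.9.
Round up.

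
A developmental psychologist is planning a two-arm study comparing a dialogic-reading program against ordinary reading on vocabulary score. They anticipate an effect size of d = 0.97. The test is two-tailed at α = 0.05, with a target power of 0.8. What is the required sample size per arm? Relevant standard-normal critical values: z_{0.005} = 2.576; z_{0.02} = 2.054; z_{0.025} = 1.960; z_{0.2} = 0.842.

For two independent groups with equal n: n = 2·((z_{α/2} + z_β) / d)².
z_{α/2} + z_β = 1.960 + 0.842 = 2.802.
n = 2 × (2.802 / 0.97)² = 2 × 2.889² = 2 × 8.34 = 16.7.
Round up to the next whole participant.

n = 17 per group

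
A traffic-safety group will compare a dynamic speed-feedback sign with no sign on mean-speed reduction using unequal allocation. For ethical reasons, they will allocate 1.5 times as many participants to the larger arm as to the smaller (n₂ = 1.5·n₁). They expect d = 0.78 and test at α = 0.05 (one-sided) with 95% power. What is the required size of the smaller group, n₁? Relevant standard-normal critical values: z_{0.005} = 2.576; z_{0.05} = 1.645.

n₁ = 30

With allocation ratio k = n₂/n₁ = 1.5, Var(x̄₁−x̄₂) = σ²(1/n₁ + 1/(k·n₁)) = σ²·(k+1)/(k·n₁).
So n₁ = (1 + 1/k)·((z_{α} + z_β)/d)² = 1.667 × (3.290/0.78)².
n₁ = 1.667 × 17.79 = 29.7.
Round up: n₁ = 30, giving n₂ = 1.5 × 30 = 45.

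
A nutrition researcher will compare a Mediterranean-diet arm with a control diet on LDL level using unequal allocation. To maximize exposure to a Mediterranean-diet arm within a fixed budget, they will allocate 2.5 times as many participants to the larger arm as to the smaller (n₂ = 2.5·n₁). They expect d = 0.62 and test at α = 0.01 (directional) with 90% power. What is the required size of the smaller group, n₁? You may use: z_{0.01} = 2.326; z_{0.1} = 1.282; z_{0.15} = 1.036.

With allocation ratio k = n₂/n₁ = 2.5, Var(x̄₁−x̄₂) = σ²(1/n₁ + 1/(k·n₁)) = σ²·(k+1)/(k·n₁).
So n₁ = (1 + 1/k)·((z_{α} + z_β)/d)² = 1.400 × (3.608/0.62)².
n₁ = 1.400 × 33.86 = 47.4.
Round up: n₁ = 48, giving n₂ = 2.5 × 48 = 120.

n₁ = 48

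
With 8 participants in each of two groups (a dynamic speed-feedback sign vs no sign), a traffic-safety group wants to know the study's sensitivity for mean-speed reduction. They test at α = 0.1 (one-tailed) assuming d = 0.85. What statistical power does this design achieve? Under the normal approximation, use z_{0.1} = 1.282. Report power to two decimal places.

For two equal groups, power = Φ(d·√(n/2) − z_{α}).
d·√(n/2) = 0.85 × √(8/2) = 0.85 × 2.000 = 1.700.
z_β = 1.700 − 1.282 = 0.418.
Power = Φ(0.418) = 0.662.

power ≈ 0.66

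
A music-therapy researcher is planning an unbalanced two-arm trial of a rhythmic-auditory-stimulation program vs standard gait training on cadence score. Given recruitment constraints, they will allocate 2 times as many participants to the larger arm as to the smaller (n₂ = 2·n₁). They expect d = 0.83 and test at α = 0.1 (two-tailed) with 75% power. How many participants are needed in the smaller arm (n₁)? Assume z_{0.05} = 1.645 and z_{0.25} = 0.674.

n₁ = 12

With allocation ratio k = n₂/n₁ = 2, Var(x̄₁−x̄₂) = σ²(1/n₁ + 1/(k·n₁)) = σ²·(k+1)/(k·n₁).
So n₁ = (1 + 1/k)·((z_{α/2} + z_β)/d)² = 1.500 × (2.319/0.83)².
n₁ = 1.500 × 7.81 = 11.7.
Round up: n₁ = 12, giving n₂ = 2 × 12 = 24.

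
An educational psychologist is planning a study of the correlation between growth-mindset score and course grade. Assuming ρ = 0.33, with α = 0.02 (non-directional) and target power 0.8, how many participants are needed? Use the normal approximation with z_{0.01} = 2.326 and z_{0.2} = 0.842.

n = 89

Fisher's z: C = ½·ln((1+r)/(1−r)) = ½·ln(1.9851) = 0.3428.
n = ((z_{α/2} + z_β)/C)² + 3.
(2.326 + 0.842) / 0.3428 = 3.168 / 0.3428 = 9.242.
n = 9.242² + 3 = 85.41 + 3 = 88.4.
Round up.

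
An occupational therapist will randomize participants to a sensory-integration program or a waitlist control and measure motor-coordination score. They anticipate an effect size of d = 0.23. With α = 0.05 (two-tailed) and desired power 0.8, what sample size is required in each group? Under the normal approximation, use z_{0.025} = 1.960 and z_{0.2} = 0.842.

For two independent groups with equal n: n = 2·((z_{α/2} + z_β) / d)².
z_{α/2} + z_β = 1.960 + 0.842 = 2.802.
n = 2 × (2.802 / 0.23)² = 2 × 12.183² = 2 × 148.42 = 296.8.
Round up to the next whole participant.

n = 297 per group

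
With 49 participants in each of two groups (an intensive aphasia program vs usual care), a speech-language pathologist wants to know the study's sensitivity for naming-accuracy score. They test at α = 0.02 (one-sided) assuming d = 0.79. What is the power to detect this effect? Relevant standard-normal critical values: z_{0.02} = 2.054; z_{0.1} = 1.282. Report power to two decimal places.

power ≈ 0.97

For two equal groups, power = Φ(d·√(n/2) − z_{α}).
d·√(n/2) = 0.79 × √(49/2) = 0.79 × 4.950 = 3.910.
z_β = 3.910 − 2.054 = 1.856.
Power = Φ(1.856) = 0.968.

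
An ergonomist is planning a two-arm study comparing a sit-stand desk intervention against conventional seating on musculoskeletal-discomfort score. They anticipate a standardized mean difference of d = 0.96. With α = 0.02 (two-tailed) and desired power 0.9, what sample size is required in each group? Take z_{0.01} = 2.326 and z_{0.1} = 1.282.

n = 29 per group

For two independent groups with equal n: n = 2·((z_{α/2} + z_β) / d)².
z_{α/2} + z_β = 2.326 + 1.282 = 3.608.
n = 2 × (3.608 / 0.96)² = 2 × 3.758² = 2 × 14.13 = 28.3.
Round up to the next whole participant.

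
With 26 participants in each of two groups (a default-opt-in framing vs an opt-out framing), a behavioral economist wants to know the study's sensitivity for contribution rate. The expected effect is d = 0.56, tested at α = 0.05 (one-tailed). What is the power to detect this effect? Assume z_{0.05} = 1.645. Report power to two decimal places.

For two equal groups, power = Φ(d·√(n/2) − z_{α}).
d·√(n/2) = 0.56 × √(26/2) = 0.56 × 3.606 = 2.019.
z_β = 2.019 − 1.645 = 0.374.
Power = Φ(0.374) = 0.646.

power ≈ 0.65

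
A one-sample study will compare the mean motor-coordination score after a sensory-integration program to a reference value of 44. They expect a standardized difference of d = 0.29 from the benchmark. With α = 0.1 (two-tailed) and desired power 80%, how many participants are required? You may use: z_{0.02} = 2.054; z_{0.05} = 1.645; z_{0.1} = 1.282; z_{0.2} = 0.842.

For a one-sample test: n = ((z_{α/2} + z_β) / d)².
z_{α/2} + z_β = 1.645 + 0.842 = 2.487.
n = (2.487 / 0.29)² = 8.576² = 73.55.
Round up.

n = 74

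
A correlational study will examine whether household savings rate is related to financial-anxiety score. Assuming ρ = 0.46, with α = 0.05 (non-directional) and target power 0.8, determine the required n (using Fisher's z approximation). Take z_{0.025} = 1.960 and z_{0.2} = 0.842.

n = 35

Fisher's z: C = ½·ln((1+r)/(1−r)) = ½·ln(2.7037) = 0.4973.
n = ((z_{α/2} + z_β)/C)² + 3.
(1.960 + 0.842) / 0.4973 = 2.802 / 0.4973 = 5.634.
n = 5.634² + 3 = 31.75 + 3 = 34.7.
Round up.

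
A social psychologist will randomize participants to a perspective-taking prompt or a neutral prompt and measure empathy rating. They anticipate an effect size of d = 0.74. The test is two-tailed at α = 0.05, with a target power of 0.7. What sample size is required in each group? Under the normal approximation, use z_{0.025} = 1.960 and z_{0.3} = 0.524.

For two independent groups with equal n: n = 2·((z_{α/2} + z_β) / d)².
z_{α/2} + z_β = 1.960 + 0.524 = 2.484.
n = 2 × (2.484 / 0.74)² = 2 × 3.357² = 2 × 11.27 = 22.5.
Round up to the next whole participant.

n = 23 per group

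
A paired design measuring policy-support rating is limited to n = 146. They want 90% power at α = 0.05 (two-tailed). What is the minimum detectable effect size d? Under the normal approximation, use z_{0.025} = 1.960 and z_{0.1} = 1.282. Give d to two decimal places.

For a single sample (or paired design) of n = 146: d_min = (z_{α/2} + z_β)/√n.
z-sum = 1.960 + 1.282 = 3.242.
d_min = 3.242 / √146 = 3.242 / 12.083 = 0.268.

d_min ≈ 0.27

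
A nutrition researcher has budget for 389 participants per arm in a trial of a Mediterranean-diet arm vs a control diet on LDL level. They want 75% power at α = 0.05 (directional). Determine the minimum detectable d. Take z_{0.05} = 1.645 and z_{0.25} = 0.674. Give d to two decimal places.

For two independent groups of n = 389 each: d_min = (z_{α} + z_β)·√(2/n).
z-sum = 1.645 + 0.674 = 2.319.
d_min = 2.319 × √(2/389) = 2.319 × 0.0717 = 0.166.

d_min ≈ 0.17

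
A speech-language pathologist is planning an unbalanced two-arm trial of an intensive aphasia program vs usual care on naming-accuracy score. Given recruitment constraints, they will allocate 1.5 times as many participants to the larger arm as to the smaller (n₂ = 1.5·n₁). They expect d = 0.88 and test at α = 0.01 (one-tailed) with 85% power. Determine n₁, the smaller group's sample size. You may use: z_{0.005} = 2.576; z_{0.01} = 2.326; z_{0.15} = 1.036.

With allocation ratio k = n₂/n₁ = 1.5, Var(x̄₁−x̄₂) = σ²(1/n₁ + 1/(k·n₁)) = σ²·(k+1)/(k·n₁).
So n₁ = (1 + 1/k)·((z_{α} + z_β)/d)² = 1.667 × (3.362/0.88)².
n₁ = 1.667 × 14.60 = 24.3.
Round up: n₁ = 25, giving n₂ = ⌈1.5 × 25⌉ = ⌈37.5⌉ = 38.

n₁ = 25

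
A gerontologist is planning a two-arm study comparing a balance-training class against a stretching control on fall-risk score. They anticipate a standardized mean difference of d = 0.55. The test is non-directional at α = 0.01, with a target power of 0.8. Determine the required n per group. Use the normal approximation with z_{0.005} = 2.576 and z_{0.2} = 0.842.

For two independent groups with equal n: n = 2·((z_{α/2} + z_β) / d)².
z_{α/2} + z_β = 2.576 + 0.842 = 3.418.
n = 2 × (3.418 / 0.55)² = 2 × 6.215² = 2 × 38.62 = 77.2.
Round up to the next whole participant.

n = 78 per group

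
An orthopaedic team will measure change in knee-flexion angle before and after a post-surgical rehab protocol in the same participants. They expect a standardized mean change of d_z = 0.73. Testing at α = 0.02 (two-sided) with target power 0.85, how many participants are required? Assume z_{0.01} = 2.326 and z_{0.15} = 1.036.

For a paired (one-sample on differences) test: n = ((z_{α/2} + z_β) / d)².
z_{α/2} + z_β = 2.326 + 1.036 = 3.362.
n = (3.362 / 0.73)² = 4.605² = 21.21.
Round up.

n = 22 pairs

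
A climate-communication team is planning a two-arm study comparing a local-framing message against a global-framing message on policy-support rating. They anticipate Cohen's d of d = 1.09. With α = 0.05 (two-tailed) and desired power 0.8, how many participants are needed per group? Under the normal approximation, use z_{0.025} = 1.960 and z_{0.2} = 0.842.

For two independent groups with equal n: n = 2·((z_{α/2} + z_β) / d)².
z_{α/2} + z_β = 1.960 + 0.842 = 2.802.
n = 2 × (2.802 / 1.09)² = 2 × 2.571² = 2 × 6.61 = 13.2.
Round up to the next whole participant.

n = 14 per group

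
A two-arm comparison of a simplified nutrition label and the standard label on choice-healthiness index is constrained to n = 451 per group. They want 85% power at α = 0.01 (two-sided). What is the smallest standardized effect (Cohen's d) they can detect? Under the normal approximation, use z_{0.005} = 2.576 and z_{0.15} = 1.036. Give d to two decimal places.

For two independent groups of n = 451 each: d_min = (z_{α/2} + z_β)·√(2/n).
z-sum = 2.576 + 1.036 = 3.612.
d_min = 3.612 × √(2/451) = 3.612 × 0.0666 = 0.241.

d_min ≈ 0.24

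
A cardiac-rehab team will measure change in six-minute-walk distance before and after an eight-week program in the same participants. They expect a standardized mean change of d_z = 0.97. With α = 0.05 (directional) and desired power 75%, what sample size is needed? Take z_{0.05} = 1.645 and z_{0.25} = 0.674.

n = 6 pairs

For a paired (one-sample on differences) test: n = ((z_{α} + z_β) / d)².
z_{α} + z_β = 1.645 + 0.674 = 2.319.
n = (2.319 / 0.97)² = 2.391² = 5.72.
Round up.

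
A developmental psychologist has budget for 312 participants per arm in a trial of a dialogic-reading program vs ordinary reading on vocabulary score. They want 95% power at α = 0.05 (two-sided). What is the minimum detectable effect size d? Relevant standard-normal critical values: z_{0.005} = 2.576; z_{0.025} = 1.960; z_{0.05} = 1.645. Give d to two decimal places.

For two independent groups of n = 312 each: d_min = (z_{α/2} + z_β)·√(2/n).
z-sum = 1.960 + 1.645 = 3.605.
d_min = 3.605 × √(2/312) = 3.605 × 0.0801 = 0.289.

d_min ≈ 0.29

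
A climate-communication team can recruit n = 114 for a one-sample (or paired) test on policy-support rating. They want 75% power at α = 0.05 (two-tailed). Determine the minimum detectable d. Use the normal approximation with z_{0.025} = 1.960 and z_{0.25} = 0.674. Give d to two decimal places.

d_min ≈ 0.25

For a single sample (or paired design) of n = 114: d_min = (z_{α/2} + z_β)/√n.
z-sum = 1.960 + 0.674 = 2.634.
d_min = 2.634 / √114 = 2.634 / 10.677 = 0.247.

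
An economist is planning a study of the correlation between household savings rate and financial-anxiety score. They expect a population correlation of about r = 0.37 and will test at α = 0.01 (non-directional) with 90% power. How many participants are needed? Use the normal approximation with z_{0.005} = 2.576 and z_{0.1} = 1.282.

Fisher's z: C = ½·ln((1+r)/(1−r)) = ½·ln(2.1746) = 0.3884.
n = ((z_{α/2} + z_β)/C)² + 3.
(2.576 + 1.282) / 0.3884 = 3.858 / 0.3884 = 9.933.
n = 9.933² + 3 = 98.67 + 3 = 101.7.
Round up.

n = 102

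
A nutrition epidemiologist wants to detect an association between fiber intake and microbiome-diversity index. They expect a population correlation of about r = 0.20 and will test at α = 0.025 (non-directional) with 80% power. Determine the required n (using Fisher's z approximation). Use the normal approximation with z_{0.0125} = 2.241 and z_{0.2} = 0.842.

n = 235

Fisher's z: C = ½·ln((1+r)/(1−r)) = ½·ln(1.5000) = 0.2027.
n = ((z_{α/2} + z_β)/C)² + 3.
(2.241 + 0.842) / 0.2027 = 3.083 / 0.2027 = 15.210.
n = 15.210² + 3 = 231.33 + 3 = 234.3.
Round up.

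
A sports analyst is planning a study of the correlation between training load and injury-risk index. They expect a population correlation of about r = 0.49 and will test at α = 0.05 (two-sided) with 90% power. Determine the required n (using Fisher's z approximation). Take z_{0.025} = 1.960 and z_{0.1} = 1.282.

n = 40

Fisher's z: C = ½·ln((1+r)/(1−r)) = ½·ln(2.9216) = 0.5361.
n = ((z_{α/2} + z_β)/C)² + 3.
(1.960 + 1.282) / 0.5361 = 3.242 / 0.5361 = 6.047.
n = 6.047² + 3 = 36.57 + 3 = 39.6.
Round up.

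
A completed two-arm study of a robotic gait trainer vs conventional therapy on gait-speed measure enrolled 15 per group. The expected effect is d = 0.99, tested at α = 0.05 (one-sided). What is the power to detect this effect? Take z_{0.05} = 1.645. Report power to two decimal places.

power ≈ 0.86

For two equal groups, power = Φ(d·√(n/2) − z_{α}).
d·√(n/2) = 0.99 × √(15/2) = 0.99 × 2.739 = 2.711.
z_β = 2.711 − 1.645 = 1.066.
Power = Φ(1.066) = 0.857.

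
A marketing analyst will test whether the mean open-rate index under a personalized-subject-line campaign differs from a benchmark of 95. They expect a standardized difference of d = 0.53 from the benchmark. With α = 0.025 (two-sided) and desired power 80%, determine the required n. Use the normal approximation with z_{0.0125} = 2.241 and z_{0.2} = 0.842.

For a one-sample test: n = ((z_{α/2} + z_β) / d)².
z_{α/2} + z_β = 2.241 + 0.842 = 3.083.
n = (3.083 / 0.53)² = 5.817² = 33.84.
Round up.

n = 34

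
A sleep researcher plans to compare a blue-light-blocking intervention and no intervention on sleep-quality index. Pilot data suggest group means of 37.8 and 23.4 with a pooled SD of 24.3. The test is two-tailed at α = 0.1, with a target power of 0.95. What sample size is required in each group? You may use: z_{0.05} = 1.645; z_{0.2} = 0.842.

Cohen's d = |M₁ − M₂| / SD_pooled = |37.8 − 23.4| / 24.3 = 14.4 / 24.3 = 0.593.
For two independent groups with equal n: n = 2·((z_{α/2} + z_β) / d)².
z_{α/2} + z_β = 1.645 + 1.645 = 3.290.
n = 2 × (3.290 / 0.593)² = 2 × 5.548² = 2 × 30.78 = 61.6.
Round up to the next whole participant.

n = 62 per group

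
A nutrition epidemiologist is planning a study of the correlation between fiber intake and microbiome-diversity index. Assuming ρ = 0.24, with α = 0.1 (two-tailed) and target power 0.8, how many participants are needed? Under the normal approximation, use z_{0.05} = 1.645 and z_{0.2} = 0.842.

Fisher's z: C = ½·ln((1+r)/(1−r)) = ½·ln(1.6316) = 0.2448.
n = ((z_{α/2} + z_β)/C)² + 3.
(1.645 + 0.842) / 0.2448 = 2.487 / 0.2448 = 10.159.
n = 10.159² + 3 = 103.21 + 3 = 106.2.
Round up.

n = 107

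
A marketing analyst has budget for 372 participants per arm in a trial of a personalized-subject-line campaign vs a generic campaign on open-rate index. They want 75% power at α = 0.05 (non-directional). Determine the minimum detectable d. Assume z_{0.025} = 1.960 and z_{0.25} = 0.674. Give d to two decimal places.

d_min ≈ 0.19

For two independent groups of n = 372 each: d_min = (z_{α/2} + z_β)·√(2/n).
z-sum = 1.960 + 0.674 = 2.634.
d_min = 2.634 × √(2/372) = 2.634 × 0.0733 = 0.193.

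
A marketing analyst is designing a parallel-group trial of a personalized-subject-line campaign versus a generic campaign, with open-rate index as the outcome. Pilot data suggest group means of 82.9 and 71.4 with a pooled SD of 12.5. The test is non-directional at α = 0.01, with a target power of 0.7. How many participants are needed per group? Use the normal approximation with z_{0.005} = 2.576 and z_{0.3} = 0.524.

Cohen's d = |M₁ − M₂| / SD_pooled = |82.9 − 71.4| / 12.5 = 11.5 / 12.5 = 0.920.
For two independent groups with equal n: n = 2·((z_{α/2} + z_β) / d)².
z_{α/2} + z_β = 2.576 + 0.524 = 3.100.
n = 2 × (3.100 / 0.920)² = 2 × 3.370² = 2 × 11.35 = 22.7.
Round up to the next whole participant.

n = 23 per group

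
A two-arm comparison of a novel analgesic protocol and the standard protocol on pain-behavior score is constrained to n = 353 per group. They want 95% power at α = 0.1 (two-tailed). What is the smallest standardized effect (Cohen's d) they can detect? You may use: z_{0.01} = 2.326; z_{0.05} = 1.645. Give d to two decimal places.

For two independent groups of n = 353 each: d_min = (z_{α/2} + z_β)·√(2/n).
z-sum = 1.645 + 1.645 = 3.290.
d_min = 3.290 × √(2/353) = 3.290 × 0.0753 = 0.248.

d_min ≈ 0.25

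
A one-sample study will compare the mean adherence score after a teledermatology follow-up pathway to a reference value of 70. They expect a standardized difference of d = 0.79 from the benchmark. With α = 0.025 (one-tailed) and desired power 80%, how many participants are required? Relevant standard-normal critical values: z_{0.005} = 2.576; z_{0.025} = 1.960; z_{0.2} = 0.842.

n = 13

For a one-sample test: n = ((z_{α} + z_β) / d)².
z_{α} + z_β = 1.960 + 0.842 = 2.802.
n = (2.802 / 0.79)² = 3.547² = 12.58.
Round up.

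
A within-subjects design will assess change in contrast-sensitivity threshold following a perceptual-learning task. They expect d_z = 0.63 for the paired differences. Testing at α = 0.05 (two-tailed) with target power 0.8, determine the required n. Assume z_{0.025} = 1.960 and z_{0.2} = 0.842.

For a paired (one-sample on differences) test: n = ((z_{α/2} + z_β) / d)².
z_{α/2} + z_β = 1.960 + 0.842 = 2.802.
n = (2.802 / 0.63)² = 4.448² = 19.78.
Round up.

n = 20 pairs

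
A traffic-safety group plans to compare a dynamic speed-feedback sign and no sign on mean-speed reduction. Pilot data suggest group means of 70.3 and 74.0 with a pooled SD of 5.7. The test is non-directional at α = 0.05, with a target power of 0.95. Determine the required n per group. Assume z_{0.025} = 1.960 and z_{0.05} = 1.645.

n = 62 per group

Cohen's d = |M₁ − M₂| / SD_pooled = |70.3 − 74.0| / 5.7 = 3.7 / 5.7 = 0.649.
For two independent groups with equal n: n = 2·((z_{α/2} + z_β) / d)².
z_{α/2} + z_β = 1.960 + 1.645 = 3.605.
n = 2 × (3.605 / 0.649)² = 2 × 5.555² = 2 × 30.85 = 61.7.
Round up to the next whole participant.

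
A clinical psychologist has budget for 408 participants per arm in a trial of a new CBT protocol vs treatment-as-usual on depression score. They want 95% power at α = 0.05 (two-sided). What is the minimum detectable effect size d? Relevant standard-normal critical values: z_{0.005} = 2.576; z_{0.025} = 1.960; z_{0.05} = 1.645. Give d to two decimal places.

For two independent groups of n = 408 each: d_min = (z_{α/2} + z_β)·√(2/n).
z-sum = 1.960 + 1.645 = 3.605.
d_min = 3.605 × √(2/408) = 3.605 × 0.0700 = 0.252.

d_min ≈ 0.25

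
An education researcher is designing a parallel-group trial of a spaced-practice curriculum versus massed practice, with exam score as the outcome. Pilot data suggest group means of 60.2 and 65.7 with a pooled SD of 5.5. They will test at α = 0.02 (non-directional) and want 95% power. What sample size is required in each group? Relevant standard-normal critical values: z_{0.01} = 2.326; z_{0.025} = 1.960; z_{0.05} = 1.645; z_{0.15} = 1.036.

Cohen's d = |M₁ − M₂| / SD_pooled = |60.2 − 65.7| / 5.5 = 5.5 / 5.5 = 1.000.
For two independent groups with equal n: n = 2·((z_{α/2} + z_β) / d)².
z_{α/2} + z_β = 2.326 + 1.645 = 3.971.
n = 2 × (3.971 / 1.000)² = 2 × 3.971² = 2 × 15.77 = 31.5.
Round up to the next whole participant.

n = 32 per group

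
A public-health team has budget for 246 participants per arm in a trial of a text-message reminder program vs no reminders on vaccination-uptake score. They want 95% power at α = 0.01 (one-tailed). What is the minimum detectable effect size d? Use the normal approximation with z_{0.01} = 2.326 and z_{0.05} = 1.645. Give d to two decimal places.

For two independent groups of n = 246 each: d_min = (z_{α} + z_β)·√(2/n).
z-sum = 2.326 + 1.645 = 3.971.
d_min = 3.971 × √(2/246) = 3.971 × 0.0902 = 0.358.

d_min ≈ 0.36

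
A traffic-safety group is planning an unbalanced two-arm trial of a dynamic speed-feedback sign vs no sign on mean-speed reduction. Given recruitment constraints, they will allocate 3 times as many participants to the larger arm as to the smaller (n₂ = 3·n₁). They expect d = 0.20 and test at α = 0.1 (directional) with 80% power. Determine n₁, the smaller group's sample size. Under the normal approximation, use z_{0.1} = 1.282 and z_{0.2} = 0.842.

With allocation ratio k = n₂/n₁ = 3, Var(x̄₁−x̄₂) = σ²(1/n₁ + 1/(k·n₁)) = σ²·(k+1)/(k·n₁).
So n₁ = (1 + 1/k)·((z_{α} + z_β)/d)² = 1.333 × (2.124/0.20)².
n₁ = 1.333 × 112.78 = 150.4.
Round up: n₁ = 151, giving n₂ = 3 × 151 = 453.

n₁ = 151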